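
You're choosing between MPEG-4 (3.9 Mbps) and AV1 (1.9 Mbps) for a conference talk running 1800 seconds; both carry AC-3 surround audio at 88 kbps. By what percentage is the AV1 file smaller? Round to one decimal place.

Audio: 88 kbps = 0.088 Mbps.
MPEG-4: 3.988 Mbps × 1800 s = 7178.4 Mb = 0.836 GiB.
AV1: 1.988 Mbps × 1800 s = 3578.4 Mb = 0.417 GiB.
Reduction: (1 − 0.417/0.836) × 100 = 50.15%.

50.2%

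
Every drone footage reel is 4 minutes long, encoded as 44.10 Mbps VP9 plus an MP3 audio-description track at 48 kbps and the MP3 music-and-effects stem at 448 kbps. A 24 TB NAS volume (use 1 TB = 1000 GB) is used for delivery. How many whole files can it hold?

17938

4 min = 240 s
Audio total: 48 + 448 = 496 kbps = 0.496 Mbps.
Total bitrate: 44.596 Mbps.
Per item: 44.596 Mbps × 240 s = 10,703 Mb = 1,338 MB.
Capacity: 24 TB = 192,000,000 Mb; 17938.83 items → 17938 complete.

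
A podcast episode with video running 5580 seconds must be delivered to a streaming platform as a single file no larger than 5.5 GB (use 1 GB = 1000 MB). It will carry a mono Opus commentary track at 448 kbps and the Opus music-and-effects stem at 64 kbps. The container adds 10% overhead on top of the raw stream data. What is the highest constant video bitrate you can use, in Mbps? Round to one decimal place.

Budget: 5.5 GB = 44000.0 Mb.
Stream payload after overhead: 44000.0 / 1.10 = 40000.0 Mb.
Total bitrate budget: 40000.0 Mb / 5580 s = 7.168 Mbps.
Audio total: 448 + 64 = 512 kbps = 0.512 Mbps.
Video: 7.168 − 0.512 = 6.656 Mbps.

6.7 Mbps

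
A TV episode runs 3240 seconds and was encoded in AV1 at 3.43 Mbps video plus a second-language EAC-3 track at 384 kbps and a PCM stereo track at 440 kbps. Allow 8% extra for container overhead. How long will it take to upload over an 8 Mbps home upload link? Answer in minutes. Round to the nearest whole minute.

31 minutes

Audio total: 384 + 440 = 824 kbps = 0.824 Mbps.
Total bitrate: 4.254 Mbps.
File: 4.254 Mbps × 3240 s = 13783.0 Mb.
With 8% container overhead: ×1.08. → 14885.6 Mb.
At 8 Mbps: 14885.6 / 8 = 1860.7 s ≈ 31 minutes.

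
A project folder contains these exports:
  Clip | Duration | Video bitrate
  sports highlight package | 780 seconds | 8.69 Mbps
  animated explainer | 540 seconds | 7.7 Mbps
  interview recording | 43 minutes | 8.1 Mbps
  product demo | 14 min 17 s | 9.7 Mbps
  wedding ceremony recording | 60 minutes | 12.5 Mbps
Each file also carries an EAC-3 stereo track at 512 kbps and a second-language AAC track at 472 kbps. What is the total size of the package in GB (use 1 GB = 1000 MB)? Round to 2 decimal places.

Audio total: 512 + 472 = 984 kbps = 0.984 Mbps.
sports highlight package: 9.674 Mbps × 780 s = 7545.7 Mb
animated explainer: 8.684 Mbps × 540 s = 4689.4 Mb
interview recording: 9.084 Mbps × 2580 s = 23436.7 Mb
product demo: 10.684 Mbps × 857 s = 9156.2 Mb
wedding ceremony recording: 13.484 Mbps × 3600 s = 48542.4 Mb
Total: 93370.4 Mb = 11671.3 MB.
= 11.67 GB.

11.67 GB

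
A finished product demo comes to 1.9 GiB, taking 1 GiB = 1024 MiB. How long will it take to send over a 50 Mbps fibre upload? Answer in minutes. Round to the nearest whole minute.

File: 1.9 GiB = 16320.9 Mb.
At 50 Mbps: 16320.9 / 50 = 326.4 s ≈ 5.44 minutes.

5 minutes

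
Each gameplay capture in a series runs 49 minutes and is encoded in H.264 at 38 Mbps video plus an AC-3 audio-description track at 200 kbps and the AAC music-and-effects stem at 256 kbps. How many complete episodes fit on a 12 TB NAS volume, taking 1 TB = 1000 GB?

849

49 min = 2940 s
Audio total: 200 + 256 = 456 kbps = 0.456 Mbps.
Total bitrate: 38.456 Mbps.
Per item: 38.456 Mbps × 2940 s = 113,061 Mb = 14,133 MB.
Capacity: 12 TB = 96,000,000 Mb; 849.10 items → 849 complete.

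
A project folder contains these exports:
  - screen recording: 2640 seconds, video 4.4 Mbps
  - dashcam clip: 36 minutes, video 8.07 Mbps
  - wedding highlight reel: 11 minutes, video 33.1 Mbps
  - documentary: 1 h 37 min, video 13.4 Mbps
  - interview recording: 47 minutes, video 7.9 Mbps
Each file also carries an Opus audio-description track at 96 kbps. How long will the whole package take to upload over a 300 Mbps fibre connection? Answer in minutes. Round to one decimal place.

Audio: 96 kbps = 0.096 Mbps.
screen recording: 4.496 Mbps × 2640 s = 11869.4 Mb
dashcam clip: 8.166 Mbps × 2160 s = 17638.6 Mb
wedding highlight reel: 33.196 Mbps × 660 s = 21909.4 Mb
documentary: 13.496 Mbps × 5820 s = 78546.7 Mb
interview recording: 7.996 Mbps × 2820 s = 22548.7 Mb
Total: 152512.8 Mb = 19064.1 MB.
At 300 Mbps: 152512.8 / 300 = 508 s ≈ 8.47 minutes.

8.5 minutes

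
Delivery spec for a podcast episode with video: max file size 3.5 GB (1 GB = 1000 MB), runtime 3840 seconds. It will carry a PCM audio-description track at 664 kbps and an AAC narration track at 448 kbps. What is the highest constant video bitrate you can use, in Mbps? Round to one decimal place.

6.2 Mbps

Budget: 3.5 GB = 28000.0 Mb.
Total bitrate budget: 28000.0 Mb / 3840 s = 7.292 Mbps.
Audio total: 664 + 448 = 1112 kbps = 1.112 Mbps.
Video: 7.292 − 1.112 = 6.180 Mbps.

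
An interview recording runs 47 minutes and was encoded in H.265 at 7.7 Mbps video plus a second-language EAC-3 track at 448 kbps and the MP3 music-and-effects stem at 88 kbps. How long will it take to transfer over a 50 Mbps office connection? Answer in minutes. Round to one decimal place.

7.7 minutes

47 min = 2820 s
Audio total: 448 + 88 = 536 kbps = 0.536 Mbps.
Total bitrate: 8.236 Mbps.
File: 8.236 Mbps × 2820 s = 23225.5 Mb.
At 50 Mbps: 23225.5 / 50 = 464.5 s ≈ 7.74 minutes.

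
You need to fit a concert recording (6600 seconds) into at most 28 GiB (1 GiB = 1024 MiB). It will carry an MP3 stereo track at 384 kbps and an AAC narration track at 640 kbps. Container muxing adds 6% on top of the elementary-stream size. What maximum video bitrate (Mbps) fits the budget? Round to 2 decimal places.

Budget: 28 GiB = 240518.2 Mb.
Stream payload after overhead: 240518.2 / 1.06 = 226903.9 Mb.
Total bitrate budget: 226903.9 Mb / 6600 s = 34.379 Mbps.
Audio total: 384 + 640 = 1024 kbps = 1.024 Mbps.
Video: 34.379 − 1.024 = 33.355 Mbps.

33.36 Mbps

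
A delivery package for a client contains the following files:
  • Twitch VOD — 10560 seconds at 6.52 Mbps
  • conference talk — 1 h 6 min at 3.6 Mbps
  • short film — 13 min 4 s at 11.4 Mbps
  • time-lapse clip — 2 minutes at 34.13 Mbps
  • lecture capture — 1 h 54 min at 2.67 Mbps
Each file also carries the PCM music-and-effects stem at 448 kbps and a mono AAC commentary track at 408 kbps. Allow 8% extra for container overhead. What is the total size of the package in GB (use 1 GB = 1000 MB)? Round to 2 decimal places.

Audio total: 448 + 408 = 856 kbps = 0.856 Mbps.
Twitch VOD: 7.376 Mbps × 10560 s × 1.08 = 84121.8 Mb
conference talk: 4.456 Mbps × 3960 s × 1.08 = 19057.4 Mb
short film: 12.256 Mbps × 784 s × 1.08 = 10377.4 Mb
time-lapse clip: 34.986 Mbps × 120 s × 1.08 = 4534.2 Mb
lecture capture: 3.526 Mbps × 6840 s × 1.08 = 26047.3 Mb
Total: 144138.1 Mb = 18017.3 MB.
= 18.02 GB.

18.02 GB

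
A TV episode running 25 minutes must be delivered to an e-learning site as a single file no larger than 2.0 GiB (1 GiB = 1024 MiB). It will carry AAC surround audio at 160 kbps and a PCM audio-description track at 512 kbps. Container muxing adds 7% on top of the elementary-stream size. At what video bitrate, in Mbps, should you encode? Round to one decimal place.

Budget: 2.0 GiB = 17179.9 Mb.
Stream payload after overhead: 17179.9 / 1.07 = 16056.0 Mb.
25 min = 1500 s
Total bitrate budget: 16056.0 Mb / 1500 s = 10.704 Mbps.
Audio total: 160 + 512 = 672 kbps = 0.672 Mbps.
Video: 10.704 − 0.672 = 10.032 Mbps.

10.0 Mbps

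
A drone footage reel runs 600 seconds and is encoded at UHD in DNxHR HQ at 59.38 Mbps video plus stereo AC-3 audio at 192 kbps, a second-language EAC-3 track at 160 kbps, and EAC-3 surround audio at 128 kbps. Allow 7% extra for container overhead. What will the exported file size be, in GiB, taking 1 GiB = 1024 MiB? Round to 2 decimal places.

Audio total: 192 + 160 + 128 = 480 kbps = 0.480 Mbps.
Total bitrate: 59.38 + 0.480 = 59.860 Mbps.
Stream data: 59.860 Mbps × 600 s = 35916.0 Mb.
With 7% container overhead: ×1.07.
38,430 Mb = 4,803,765,000 bytes ÷ 1,073,741,824 = 4.474 GiB.

4.47 GiB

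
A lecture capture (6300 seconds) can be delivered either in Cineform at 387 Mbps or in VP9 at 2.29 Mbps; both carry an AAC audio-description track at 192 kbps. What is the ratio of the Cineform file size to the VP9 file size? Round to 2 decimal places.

Audio: 192 kbps = 0.192 Mbps.
Cineform: 387.192 Mbps × 6300 s = 2439309.6 Mb = 283.973 GiB.
VP9: 2.482 Mbps × 6300 s = 15636.6 Mb = 1.820 GiB.
Ratio: 283.973 / 1.820 = 156.000.

156.00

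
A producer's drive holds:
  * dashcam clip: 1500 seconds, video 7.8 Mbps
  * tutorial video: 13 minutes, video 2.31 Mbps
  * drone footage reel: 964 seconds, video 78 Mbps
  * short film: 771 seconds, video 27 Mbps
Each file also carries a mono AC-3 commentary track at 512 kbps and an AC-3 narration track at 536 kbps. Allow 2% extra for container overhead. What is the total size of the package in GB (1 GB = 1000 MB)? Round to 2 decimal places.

14.50 GB

Audio total: 512 + 536 = 1048 kbps = 1.048 Mbps.
dashcam clip: 8.848 Mbps × 1500 s × 1.02 = 13537.4 Mb
tutorial video: 3.358 Mbps × 780 s × 1.02 = 2671.6 Mb
drone footage reel: 79.048 Mbps × 964 s × 1.02 = 77726.3 Mb
short film: 28.048 Mbps × 771 s × 1.02 = 22057.5 Mb
Total: 115992.9 Mb = 14499.1 MB.
= 14.50 GB.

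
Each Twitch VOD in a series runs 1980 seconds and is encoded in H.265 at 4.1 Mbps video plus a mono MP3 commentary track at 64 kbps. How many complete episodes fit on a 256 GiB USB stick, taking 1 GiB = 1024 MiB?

266

Audio: 64 kbps = 0.064 Mbps.
Total bitrate: 4.164 Mbps.
Per item: 4.164 Mbps × 1980 s = 8,245 Mb = 1,031 MB.
Capacity: 256 GiB = 2,199,023 Mb; 266.72 items → 266 complete.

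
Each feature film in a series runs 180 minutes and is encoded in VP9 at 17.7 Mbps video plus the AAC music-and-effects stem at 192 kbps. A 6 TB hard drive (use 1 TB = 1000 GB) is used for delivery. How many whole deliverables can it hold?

248

180 min = 10800 s
Audio: 192 kbps = 0.192 Mbps.
Total bitrate: 17.892 Mbps.
Per item: 17.892 Mbps × 10800 s = 193,234 Mb = 24,154 MB.
Capacity: 6 TB = 48,000,000 Mb; 248.40 items → 248 complete.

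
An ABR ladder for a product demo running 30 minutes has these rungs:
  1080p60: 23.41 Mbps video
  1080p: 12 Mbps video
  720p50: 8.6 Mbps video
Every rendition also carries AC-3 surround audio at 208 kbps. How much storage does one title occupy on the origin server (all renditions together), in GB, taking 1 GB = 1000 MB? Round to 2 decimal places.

30 min = 1800 s
Audio: 208 kbps = 0.208 Mbps.
Sum of rendition bitrates: (23.41+0.208) + (12+0.208) + (8.6+0.208) = 44.634 Mbps.
× 1800 s = 80,341 Mb = 10,043 MB = 10.04 GB.

10.04 GB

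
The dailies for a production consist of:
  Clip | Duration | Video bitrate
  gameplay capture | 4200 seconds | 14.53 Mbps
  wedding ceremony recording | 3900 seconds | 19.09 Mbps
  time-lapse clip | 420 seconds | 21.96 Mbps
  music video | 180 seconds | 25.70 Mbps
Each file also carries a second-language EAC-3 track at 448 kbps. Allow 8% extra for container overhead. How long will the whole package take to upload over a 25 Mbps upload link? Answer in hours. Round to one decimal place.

Audio: 448 kbps = 0.448 Mbps.
gameplay capture: 14.978 Mbps × 4200 s × 1.08 = 67940.2 Mb
wedding ceremony recording: 19.538 Mbps × 3900 s × 1.08 = 82294.1 Mb
time-lapse clip: 22.408 Mbps × 420 s × 1.08 = 10164.3 Mb
music video: 26.148 Mbps × 180 s × 1.08 = 5083.2 Mb
Total: 165481.7 Mb = 20685.2 MB.
At 25 Mbps: 165481.7 / 25 = 6619 s ≈ 1.84 hours.

1.8 hours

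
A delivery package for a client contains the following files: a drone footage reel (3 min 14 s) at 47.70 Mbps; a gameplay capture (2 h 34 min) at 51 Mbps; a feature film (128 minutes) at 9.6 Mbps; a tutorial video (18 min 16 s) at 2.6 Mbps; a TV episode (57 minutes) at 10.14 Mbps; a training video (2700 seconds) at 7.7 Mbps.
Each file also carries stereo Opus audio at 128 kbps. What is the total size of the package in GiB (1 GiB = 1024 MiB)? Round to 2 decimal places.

Audio: 128 kbps = 0.128 Mbps.
drone footage reel: 47.828 Mbps × 194 s = 9278.6 Mb
gameplay capture: 51.128 Mbps × 9240 s = 472422.7 Mb
feature film: 9.728 Mbps × 7680 s = 74711.0 Mb
tutorial video: 2.728 Mbps × 1096 s = 2989.9 Mb
TV episode: 10.268 Mbps × 3420 s = 35116.6 Mb
training video: 7.828 Mbps × 2700 s = 21135.6 Mb
Total: 615654.4 Mb = 76956.8 MB.
= 71.67 GiB.

71.67 GiB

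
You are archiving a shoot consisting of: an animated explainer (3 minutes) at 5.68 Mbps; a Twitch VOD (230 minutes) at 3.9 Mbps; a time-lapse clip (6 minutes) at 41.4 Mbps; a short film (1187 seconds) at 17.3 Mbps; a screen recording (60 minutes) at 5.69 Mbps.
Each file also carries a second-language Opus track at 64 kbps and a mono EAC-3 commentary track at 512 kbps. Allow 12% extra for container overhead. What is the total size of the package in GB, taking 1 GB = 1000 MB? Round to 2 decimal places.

17.05 GB

Audio total: 64 + 512 = 576 kbps = 0.576 Mbps.
animated explainer: 6.256 Mbps × 180 s × 1.12 = 1261.2 Mb
Twitch VOD: 4.476 Mbps × 13800 s × 1.12 = 69181.1 Mb
time-lapse clip: 41.976 Mbps × 360 s × 1.12 = 16924.7 Mb
short film: 17.876 Mbps × 1187 s × 1.12 = 23765.1 Mb
screen recording: 6.266 Mbps × 3600 s × 1.12 = 25264.5 Mb
Total: 136396.6 Mb = 17049.6 MB.
= 17.05 GB.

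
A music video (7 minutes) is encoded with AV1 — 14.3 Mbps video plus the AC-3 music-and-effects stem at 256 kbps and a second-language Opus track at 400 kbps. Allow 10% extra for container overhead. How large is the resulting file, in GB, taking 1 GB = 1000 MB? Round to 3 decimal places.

7 min = 420 s
Audio total: 256 + 400 = 656 kbps = 0.656 Mbps.
Total bitrate: 14.3 + 0.656 = 14.956 Mbps.
Stream data: 14.956 Mbps × 420 s = 6281.5 Mb.
With 10% container overhead: ×1.10.
6,910 Mb ÷ 8 = 863.7 MB → 0.8637 GB.

0.864 GB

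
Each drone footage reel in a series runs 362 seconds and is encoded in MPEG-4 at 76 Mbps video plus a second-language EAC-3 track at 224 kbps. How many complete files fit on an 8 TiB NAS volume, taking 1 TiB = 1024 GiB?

2550

Audio: 224 kbps = 0.224 Mbps.
Total bitrate: 76.224 Mbps.
Per item: 76.224 Mbps × 362 s = 27,593 Mb = 3,449 MB.
Capacity: 8 TiB = 70,368,744 Mb; 2550.23 items → 2550 complete.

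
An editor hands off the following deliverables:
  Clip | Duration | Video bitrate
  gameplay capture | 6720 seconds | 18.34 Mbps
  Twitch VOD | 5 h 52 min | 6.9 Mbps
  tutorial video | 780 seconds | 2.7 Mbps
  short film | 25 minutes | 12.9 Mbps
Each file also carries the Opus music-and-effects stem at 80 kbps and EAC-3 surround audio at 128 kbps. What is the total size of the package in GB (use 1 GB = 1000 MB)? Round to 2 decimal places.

37.09 GB

Audio total: 80 + 128 = 208 kbps = 0.208 Mbps.
gameplay capture: 18.548 Mbps × 6720 s = 124642.6 Mb
Twitch VOD: 7.108 Mbps × 21120 s = 150121.0 Mb
tutorial video: 2.908 Mbps × 780 s = 2268.2 Mb
short film: 13.108 Mbps × 1500 s = 19662.0 Mb
Total: 296693.8 Mb = 37086.7 MB.
= 37.09 GB.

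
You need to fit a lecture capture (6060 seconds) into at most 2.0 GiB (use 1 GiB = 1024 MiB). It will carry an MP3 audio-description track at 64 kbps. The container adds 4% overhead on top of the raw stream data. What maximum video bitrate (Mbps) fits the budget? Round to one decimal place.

Budget: 2.0 GiB = 17179.9 Mb.
Stream payload after overhead: 17179.9 / 1.04 = 16519.1 Mb.
Total bitrate budget: 16519.1 Mb / 6060 s = 2.726 Mbps.
Audio: 64 kbps = 0.064 Mbps.
Video: 2.726 − 0.064 = 2.662 Mbps.

2.7 Mbps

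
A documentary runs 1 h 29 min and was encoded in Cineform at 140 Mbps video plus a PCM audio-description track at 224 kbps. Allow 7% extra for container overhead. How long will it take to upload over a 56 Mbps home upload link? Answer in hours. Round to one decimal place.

4.0 hours

1 h 29 min = 89 min = 5340 s
Audio: 224 kbps = 0.224 Mbps.
Total bitrate: 140.224 Mbps.
File: 140.224 Mbps × 5340 s = 748796.2 Mb.
With 7% container overhead: ×1.07. → 801211.9 Mb.
At 56 Mbps: 801211.9 / 56 = 14307.4 s ≈ 3.97 hours.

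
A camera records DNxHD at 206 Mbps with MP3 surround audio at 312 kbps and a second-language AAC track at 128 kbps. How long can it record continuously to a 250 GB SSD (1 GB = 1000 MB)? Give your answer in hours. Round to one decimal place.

Audio total: 312 + 128 = 440 kbps = 0.440 Mbps.
Total bitrate: 206 + 0.440 = 206.440 Mbps.
Capacity: 250 GB = 2,000,000 Mb.
Recording time: 2,000,000 / 206.440 = 9,688 s ≈ 2.69 hours.

2.7 hours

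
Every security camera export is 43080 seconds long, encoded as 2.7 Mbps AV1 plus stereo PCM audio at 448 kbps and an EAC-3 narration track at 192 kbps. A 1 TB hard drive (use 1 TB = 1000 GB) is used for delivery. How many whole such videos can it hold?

Audio total: 448 + 192 = 640 kbps = 0.640 Mbps.
Total bitrate: 3.340 Mbps.
Per item: 3.340 Mbps × 43080 s = 143,887 Mb = 17,986 MB.
Capacity: 1 TB = 8,000,000 Mb; 55.60 items → 55 complete.

55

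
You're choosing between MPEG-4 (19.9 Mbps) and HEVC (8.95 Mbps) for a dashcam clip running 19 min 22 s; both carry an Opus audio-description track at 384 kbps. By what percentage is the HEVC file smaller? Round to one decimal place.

54.0%

19 min 22 s = 1162 s
Audio: 384 kbps = 0.384 Mbps.
MPEG-4: 20.284 Mbps × 1162 s = 23570.0 Mb = 2.946 GB.
HEVC: 9.334 Mbps × 1162 s = 10846.1 Mb = 1.356 GB.
Reduction: (1 − 1.356/2.946) × 100 = 53.98%.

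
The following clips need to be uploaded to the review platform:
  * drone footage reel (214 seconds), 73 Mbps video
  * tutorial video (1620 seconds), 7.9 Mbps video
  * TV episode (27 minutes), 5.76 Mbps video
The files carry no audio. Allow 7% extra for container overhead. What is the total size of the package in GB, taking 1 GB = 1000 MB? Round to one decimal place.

drone footage reel: 73.000 Mbps × 214 s × 1.07 = 16715.5 Mb
tutorial video: 7.900 Mbps × 1620 s × 1.07 = 13693.9 Mb
TV episode: 5.760 Mbps × 1620 s × 1.07 = 9984.4 Mb
Total: 40393.8 Mb = 5049.2 MB.
= 5.049 GB.

5.0 GB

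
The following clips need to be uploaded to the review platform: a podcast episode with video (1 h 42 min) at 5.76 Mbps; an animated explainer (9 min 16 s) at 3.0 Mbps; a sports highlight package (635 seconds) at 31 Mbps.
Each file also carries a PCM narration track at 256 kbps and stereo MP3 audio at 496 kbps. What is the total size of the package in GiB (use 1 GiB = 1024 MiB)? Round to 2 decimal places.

7.23 GiB

Audio total: 256 + 496 = 752 kbps = 0.752 Mbps.
podcast episode with video: 6.512 Mbps × 6120 s = 39853.4 Mb
animated explainer: 3.752 Mbps × 556 s = 2086.1 Mb
sports highlight package: 31.752 Mbps × 635 s = 20162.5 Mb
Total: 62102.1 Mb = 7762.8 MB.
= 7.230 GiB.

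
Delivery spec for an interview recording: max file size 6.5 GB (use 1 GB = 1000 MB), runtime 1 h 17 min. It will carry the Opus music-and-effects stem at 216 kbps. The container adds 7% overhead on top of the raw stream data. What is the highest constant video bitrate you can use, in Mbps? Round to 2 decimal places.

Budget: 6.5 GB = 52000.0 Mb.
Stream payload after overhead: 52000.0 / 1.07 = 48598.1 Mb.
1 h 17 min = 77 min = 4620 s
Total bitrate budget: 48598.1 Mb / 4620 s = 10.519 Mbps.
Audio: 216 kbps = 0.216 Mbps.
Video: 10.519 − 0.216 = 10.303 Mbps.

10.30 Mbps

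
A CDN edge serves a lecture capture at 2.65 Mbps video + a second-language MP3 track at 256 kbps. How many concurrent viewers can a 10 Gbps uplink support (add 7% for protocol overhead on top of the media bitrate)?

Audio: 256 kbps = 0.256 Mbps.
Per-viewer media rate: 2.906 Mbps.
On the wire with 7% overhead: 3.109 Mbps.
10 Gbps = 10,000 Mbps; 10,000 / 3.109 = 3216.03 → 3216 viewers.

3216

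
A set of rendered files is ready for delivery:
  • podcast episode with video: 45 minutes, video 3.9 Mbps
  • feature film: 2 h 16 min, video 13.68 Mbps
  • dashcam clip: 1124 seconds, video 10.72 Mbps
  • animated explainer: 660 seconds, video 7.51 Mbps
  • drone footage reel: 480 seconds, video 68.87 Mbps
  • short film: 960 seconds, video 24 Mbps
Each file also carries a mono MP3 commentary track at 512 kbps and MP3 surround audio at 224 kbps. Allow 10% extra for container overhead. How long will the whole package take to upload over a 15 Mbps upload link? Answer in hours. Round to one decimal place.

Audio total: 512 + 224 = 736 kbps = 0.736 Mbps.
podcast episode with video: 4.636 Mbps × 2700 s × 1.10 = 13768.9 Mb
feature film: 14.416 Mbps × 8160 s × 1.10 = 129398.0 Mb
dashcam clip: 11.456 Mbps × 1124 s × 1.10 = 14164.2 Mb
animated explainer: 8.246 Mbps × 660 s × 1.10 = 5986.6 Mb
drone footage reel: 69.606 Mbps × 480 s × 1.10 = 36752.0 Mb
short film: 24.736 Mbps × 960 s × 1.10 = 26121.2 Mb
Total: 226190.9 Mb = 28273.9 MB.
At 15 Mbps: 226190.9 / 15 = 15079 s ≈ 4.19 hours.

4.2 hours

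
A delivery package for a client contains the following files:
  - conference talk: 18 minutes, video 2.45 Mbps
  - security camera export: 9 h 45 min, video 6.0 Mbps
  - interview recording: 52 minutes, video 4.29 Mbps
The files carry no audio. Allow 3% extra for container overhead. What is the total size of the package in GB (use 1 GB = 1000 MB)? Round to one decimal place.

29.2 GB

conference talk: 2.450 Mbps × 1080 s × 1.03 = 2725.4 Mb
security camera export: 6.000 Mbps × 35100 s × 1.03 = 216918.0 Mb
interview recording: 4.290 Mbps × 3120 s × 1.03 = 13786.3 Mb
Total: 233429.7 Mb = 29178.7 MB.
= 29.18 GB.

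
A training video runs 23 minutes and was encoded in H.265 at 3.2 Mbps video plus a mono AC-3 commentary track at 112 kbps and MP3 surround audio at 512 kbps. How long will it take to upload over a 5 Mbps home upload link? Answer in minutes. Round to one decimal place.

23 min = 1380 s
Audio total: 112 + 512 = 624 kbps = 0.624 Mbps.
Total bitrate: 3.824 Mbps.
File: 3.824 Mbps × 1380 s = 5277.1 Mb.
At 5 Mbps: 5277.1 / 5 = 1055.4 s ≈ 17.6 minutes.

17.6 minutes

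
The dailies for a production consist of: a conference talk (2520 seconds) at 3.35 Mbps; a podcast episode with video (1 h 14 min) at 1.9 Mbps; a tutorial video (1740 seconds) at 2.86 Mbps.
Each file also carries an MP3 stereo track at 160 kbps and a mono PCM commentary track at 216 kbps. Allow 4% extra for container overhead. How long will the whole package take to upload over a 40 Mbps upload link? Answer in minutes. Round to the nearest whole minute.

Audio total: 160 + 216 = 376 kbps = 0.376 Mbps.
conference talk: 3.726 Mbps × 2520 s × 1.04 = 9765.1 Mb
podcast episode with video: 2.276 Mbps × 4440 s × 1.04 = 10509.7 Mb
tutorial video: 3.236 Mbps × 1740 s × 1.04 = 5855.9 Mb
Total: 26130.6 Mb = 3266.3 MB.
At 40 Mbps: 26130.6 / 40 = 653 s ≈ 10.9 minutes.

11 minutes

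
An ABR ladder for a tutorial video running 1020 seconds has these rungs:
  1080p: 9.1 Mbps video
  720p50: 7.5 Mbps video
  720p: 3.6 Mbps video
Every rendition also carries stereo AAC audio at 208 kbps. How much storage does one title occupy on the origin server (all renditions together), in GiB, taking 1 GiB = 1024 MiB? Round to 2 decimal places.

2.47 GiB

Audio: 208 kbps = 0.208 Mbps.
Sum of rendition bitrates: (9.1+0.208) + (7.5+0.208) + (3.6+0.208) = 20.824 Mbps.
× 1020 s = 21,240 Mb = 2,655 MB = 2.473 GiB.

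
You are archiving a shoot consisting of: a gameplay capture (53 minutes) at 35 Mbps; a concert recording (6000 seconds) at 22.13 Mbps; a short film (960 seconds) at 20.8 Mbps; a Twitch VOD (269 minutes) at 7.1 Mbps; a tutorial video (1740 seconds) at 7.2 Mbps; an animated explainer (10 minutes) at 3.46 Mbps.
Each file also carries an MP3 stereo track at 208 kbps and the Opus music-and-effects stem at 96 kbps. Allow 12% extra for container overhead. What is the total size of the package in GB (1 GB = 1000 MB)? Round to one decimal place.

Audio total: 208 + 96 = 304 kbps = 0.304 Mbps.
gameplay capture: 35.304 Mbps × 3180 s × 1.12 = 125738.7 Mb
concert recording: 22.434 Mbps × 6000 s × 1.12 = 150756.5 Mb
short film: 21.104 Mbps × 960 s × 1.12 = 22691.0 Mb
Twitch VOD: 7.404 Mbps × 16140 s × 1.12 = 133840.6 Mb
tutorial video: 7.504 Mbps × 1740 s × 1.12 = 14623.8 Mb
animated explainer: 3.764 Mbps × 600 s × 1.12 = 2529.4 Mb
Total: 450180.1 Mb = 56272.5 MB.
= 56.27 GB.

56.3 GB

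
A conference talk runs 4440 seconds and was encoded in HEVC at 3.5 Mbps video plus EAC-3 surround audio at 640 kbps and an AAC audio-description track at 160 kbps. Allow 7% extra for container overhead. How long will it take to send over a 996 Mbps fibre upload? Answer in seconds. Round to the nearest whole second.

Audio total: 640 + 160 = 800 kbps = 0.800 Mbps.
Total bitrate: 4.300 Mbps.
File: 4.300 Mbps × 4440 s = 19092.0 Mb.
With 7% container overhead: ×1.07. → 20428.4 Mb.
At 996 Mbps: 20428.4 / 996 = 20.5 s ≈ 20.5 seconds.

21 seconds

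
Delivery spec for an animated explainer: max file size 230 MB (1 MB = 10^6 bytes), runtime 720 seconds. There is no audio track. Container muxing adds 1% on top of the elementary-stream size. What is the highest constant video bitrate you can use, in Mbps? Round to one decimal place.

2.5 Mbps

Budget: 230 MB = 1840.0 Mb.
Stream payload after overhead: 1840.0 / 1.01 = 1821.8 Mb.
Total bitrate budget: 1821.8 Mb / 720 s = 2.530 Mbps.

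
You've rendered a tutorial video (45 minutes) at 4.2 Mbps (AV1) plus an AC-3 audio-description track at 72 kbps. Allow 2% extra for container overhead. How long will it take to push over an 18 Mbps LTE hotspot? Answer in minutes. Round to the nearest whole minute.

11 minutes

45 min = 2700 s
Audio: 72 kbps = 0.072 Mbps.
Total bitrate: 4.272 Mbps.
File: 4.272 Mbps × 2700 s = 11534.4 Mb.
With 2% container overhead: ×1.02. → 11765.1 Mb.
At 18 Mbps: 11765.1 / 18 = 653.6 s ≈ 10.9 minutes.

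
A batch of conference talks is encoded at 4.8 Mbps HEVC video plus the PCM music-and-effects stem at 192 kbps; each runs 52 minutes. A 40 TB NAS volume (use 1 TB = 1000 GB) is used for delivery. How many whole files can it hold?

20545

52 min = 3120 s
Audio: 192 kbps = 0.192 Mbps.
Total bitrate: 4.992 Mbps.
Per item: 4.992 Mbps × 3120 s = 15,575 Mb = 1,947 MB.
Capacity: 40 TB = 320,000,000 Mb; 20545.69 items → 20545 complete.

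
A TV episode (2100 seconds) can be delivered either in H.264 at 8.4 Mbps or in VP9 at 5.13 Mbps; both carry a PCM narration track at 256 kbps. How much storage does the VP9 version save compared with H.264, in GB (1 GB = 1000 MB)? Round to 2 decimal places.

0.86 GB

Audio: 256 kbps = 0.256 Mbps.
H.264: 8.656 Mbps × 2100 s = 18177.6 Mb = 2.272 GB.
VP9: 5.386 Mbps × 2100 s = 11310.6 Mb = 1.414 GB.
Saving: 2.272 − 1.414 = 0.858 GB.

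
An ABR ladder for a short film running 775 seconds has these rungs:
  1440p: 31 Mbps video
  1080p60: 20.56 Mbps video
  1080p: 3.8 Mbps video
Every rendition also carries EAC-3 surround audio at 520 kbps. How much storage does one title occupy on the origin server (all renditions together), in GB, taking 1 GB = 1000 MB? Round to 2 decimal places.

5.51 GB

Audio: 520 kbps = 0.520 Mbps.
Sum of rendition bitrates: (31+0.520) + (20.56+0.520) + (3.8+0.520) = 56.920 Mbps.
× 775 s = 44,113 Mb = 5,514 MB = 5.514 GB.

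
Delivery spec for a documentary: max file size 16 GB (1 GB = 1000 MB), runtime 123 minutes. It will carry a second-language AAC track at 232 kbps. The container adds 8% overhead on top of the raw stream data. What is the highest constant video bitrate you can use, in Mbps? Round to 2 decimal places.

Budget: 16 GB = 128000.0 Mb.
Stream payload after overhead: 128000.0 / 1.08 = 118518.5 Mb.
123 min = 7380 s
Total bitrate budget: 118518.5 Mb / 7380 s = 16.059 Mbps.
Audio: 232 kbps = 0.232 Mbps.
Video: 16.059 − 0.232 = 15.827 Mbps.

15.83 Mbps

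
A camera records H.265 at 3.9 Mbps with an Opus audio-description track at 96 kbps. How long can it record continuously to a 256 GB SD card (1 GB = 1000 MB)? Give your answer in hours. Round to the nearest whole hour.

Audio: 96 kbps = 0.096 Mbps.
Total bitrate: 3.9 + 0.096 = 3.996 Mbps.
Capacity: 256 GB = 2,048,000 Mb.
Recording time: 2,048,000 / 3.996 = 512,513 s ≈ 142 hours.

142 hours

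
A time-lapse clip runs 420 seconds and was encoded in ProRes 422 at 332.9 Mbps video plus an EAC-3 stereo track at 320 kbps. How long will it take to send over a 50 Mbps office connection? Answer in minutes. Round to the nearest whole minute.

Audio: 320 kbps = 0.320 Mbps.
Total bitrate: 333.220 Mbps.
File: 333.220 Mbps × 420 s = 139952.4 Mb.
At 50 Mbps: 139952.4 / 50 = 2799.0 s ≈ 46.7 minutes.

47 minutes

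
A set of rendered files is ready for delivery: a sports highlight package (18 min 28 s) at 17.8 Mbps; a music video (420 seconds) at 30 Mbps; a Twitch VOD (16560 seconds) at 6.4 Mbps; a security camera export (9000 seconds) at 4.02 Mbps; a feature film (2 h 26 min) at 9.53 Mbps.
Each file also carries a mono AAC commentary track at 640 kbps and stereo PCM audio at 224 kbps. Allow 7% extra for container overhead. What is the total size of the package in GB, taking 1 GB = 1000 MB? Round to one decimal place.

Audio total: 640 + 224 = 864 kbps = 0.864 Mbps.
sports highlight package: 18.664 Mbps × 1108 s × 1.07 = 22127.3 Mb
music video: 30.864 Mbps × 420 s × 1.07 = 13870.3 Mb
Twitch VOD: 7.264 Mbps × 16560 s × 1.07 = 128712.3 Mb
security camera export: 4.884 Mbps × 9000 s × 1.07 = 47032.9 Mb
feature film: 10.394 Mbps × 8760 s × 1.07 = 97425.0 Mb
Total: 309167.8 Mb = 38646.0 MB.
= 38.65 GB.

38.6 GB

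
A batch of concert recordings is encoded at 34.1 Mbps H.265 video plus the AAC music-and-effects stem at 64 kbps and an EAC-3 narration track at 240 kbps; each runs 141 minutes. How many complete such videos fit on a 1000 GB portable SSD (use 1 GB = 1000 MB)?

27

141 min = 8460 s
Audio total: 64 + 240 = 304 kbps = 0.304 Mbps.
Total bitrate: 34.404 Mbps.
Per item: 34.404 Mbps × 8460 s = 291,058 Mb = 36,382 MB.
Capacity: 1000 GB = 8,000,000 Mb; 27.49 items → 27 complete.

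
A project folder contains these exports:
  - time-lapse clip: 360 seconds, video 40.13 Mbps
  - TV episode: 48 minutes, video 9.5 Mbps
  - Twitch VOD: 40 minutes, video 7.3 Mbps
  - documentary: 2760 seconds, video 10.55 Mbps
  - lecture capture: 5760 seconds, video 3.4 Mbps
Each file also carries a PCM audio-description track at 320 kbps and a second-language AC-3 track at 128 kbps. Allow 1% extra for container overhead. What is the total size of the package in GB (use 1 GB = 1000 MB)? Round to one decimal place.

14.4 GB

Audio total: 320 + 128 = 448 kbps = 0.448 Mbps.
time-lapse clip: 40.578 Mbps × 360 s × 1.01 = 14754.2 Mb
TV episode: 9.948 Mbps × 2880 s × 1.01 = 28936.7 Mb
Twitch VOD: 7.748 Mbps × 2400 s × 1.01 = 18781.2 Mb
documentary: 10.998 Mbps × 2760 s × 1.01 = 30658.0 Mb
lecture capture: 3.848 Mbps × 5760 s × 1.01 = 22386.1 Mb
Total: 115516.2 Mb = 14439.5 MB.
= 14.44 GB.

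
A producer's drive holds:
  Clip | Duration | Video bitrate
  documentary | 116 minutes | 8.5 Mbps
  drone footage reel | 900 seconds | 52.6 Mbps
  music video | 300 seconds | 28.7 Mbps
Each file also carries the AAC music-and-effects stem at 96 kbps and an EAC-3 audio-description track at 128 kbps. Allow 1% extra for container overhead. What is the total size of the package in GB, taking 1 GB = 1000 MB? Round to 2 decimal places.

14.76 GB

Audio total: 96 + 128 = 224 kbps = 0.224 Mbps.
documentary: 8.724 Mbps × 6960 s × 1.01 = 61326.2 Mb
drone footage reel: 52.824 Mbps × 900 s × 1.01 = 48017.0 Mb
music video: 28.924 Mbps × 300 s × 1.01 = 8764.0 Mb
Total: 118107.2 Mb = 14763.4 MB.
= 14.76 GB.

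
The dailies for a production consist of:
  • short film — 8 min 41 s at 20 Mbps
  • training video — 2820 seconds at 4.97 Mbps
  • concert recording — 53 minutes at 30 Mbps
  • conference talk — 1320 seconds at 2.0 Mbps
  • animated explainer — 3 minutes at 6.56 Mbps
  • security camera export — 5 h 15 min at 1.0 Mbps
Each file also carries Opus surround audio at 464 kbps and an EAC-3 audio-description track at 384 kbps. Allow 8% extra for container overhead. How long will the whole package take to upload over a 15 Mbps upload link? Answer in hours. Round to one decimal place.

3.3 hours

Audio total: 464 + 384 = 848 kbps = 0.848 Mbps.
short film: 20.848 Mbps × 521 s × 1.08 = 11730.8 Mb
training video: 5.818 Mbps × 2820 s × 1.08 = 17719.3 Mb
concert recording: 30.848 Mbps × 3180 s × 1.08 = 105944.4 Mb
conference talk: 2.848 Mbps × 1320 s × 1.08 = 4060.1 Mb
animated explainer: 7.408 Mbps × 180 s × 1.08 = 1440.1 Mb
security camera export: 1.848 Mbps × 18900 s × 1.08 = 37721.4 Mb
Total: 178616.0 Mb = 22327.0 MB.
At 15 Mbps: 178616.0 / 15 = 11908 s ≈ 3.31 hours.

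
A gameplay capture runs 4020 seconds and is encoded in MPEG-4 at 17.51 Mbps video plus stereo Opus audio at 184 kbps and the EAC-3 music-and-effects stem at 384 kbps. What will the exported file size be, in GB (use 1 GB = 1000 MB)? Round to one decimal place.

9.1 GB

Audio total: 184 + 384 = 568 kbps = 0.568 Mbps.
Total bitrate: 17.51 + 0.568 = 18.078 Mbps.
Stream data: 18.078 Mbps × 4020 s = 72673.6 Mb.
72,674 Mb ÷ 8 = 9,084 MB → 9.084 GB.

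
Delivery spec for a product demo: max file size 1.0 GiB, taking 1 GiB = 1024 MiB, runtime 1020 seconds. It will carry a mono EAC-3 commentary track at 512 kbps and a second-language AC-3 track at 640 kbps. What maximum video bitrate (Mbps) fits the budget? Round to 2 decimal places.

Budget: 1.0 GiB = 8589.9 Mb.
Total bitrate budget: 8589.9 Mb / 1020 s = 8.422 Mbps.
Audio total: 512 + 640 = 1152 kbps = 1.152 Mbps.
Video: 8.422 − 1.152 = 7.270 Mbps.

7.27 Mbps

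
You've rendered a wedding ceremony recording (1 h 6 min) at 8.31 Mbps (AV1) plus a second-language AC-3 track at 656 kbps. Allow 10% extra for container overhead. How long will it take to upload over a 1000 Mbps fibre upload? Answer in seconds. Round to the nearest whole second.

39 seconds

1 h 6 min = 66 min = 3960 s
Audio: 656 kbps = 0.656 Mbps.
Total bitrate: 8.966 Mbps.
File: 8.966 Mbps × 3960 s = 35505.4 Mb.
With 10% container overhead: ×1.10. → 39055.9 Mb.
At 1000 Mbps: 39055.9 / 1000 = 39.1 s ≈ 39.1 seconds.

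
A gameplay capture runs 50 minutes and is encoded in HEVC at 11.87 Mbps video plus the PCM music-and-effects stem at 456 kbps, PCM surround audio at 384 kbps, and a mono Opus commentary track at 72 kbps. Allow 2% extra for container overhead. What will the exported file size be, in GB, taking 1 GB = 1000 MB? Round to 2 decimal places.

4.89 GB

50 min = 3000 s
Audio total: 456 + 384 + 72 = 912 kbps = 0.912 Mbps.
Total bitrate: 11.87 + 0.912 = 12.782 Mbps.
Stream data: 12.782 Mbps × 3000 s = 38346.0 Mb.
With 2% container overhead: ×1.02.
39,113 Mb ÷ 8 = 4,889 MB → 4.889 GB.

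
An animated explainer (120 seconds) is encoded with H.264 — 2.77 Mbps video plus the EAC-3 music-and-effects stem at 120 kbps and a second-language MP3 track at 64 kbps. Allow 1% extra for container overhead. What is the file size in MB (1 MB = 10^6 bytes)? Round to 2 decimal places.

44.75 MB

Audio total: 120 + 64 = 184 kbps = 0.184 Mbps.
Total bitrate: 2.77 + 0.184 = 2.954 Mbps.
Stream data: 2.954 Mbps × 120 s = 354.5 Mb.
With 1% container overhead: ×1.01.
358.0 Mb ÷ 8 = 44.75 MB → 44.75 MB.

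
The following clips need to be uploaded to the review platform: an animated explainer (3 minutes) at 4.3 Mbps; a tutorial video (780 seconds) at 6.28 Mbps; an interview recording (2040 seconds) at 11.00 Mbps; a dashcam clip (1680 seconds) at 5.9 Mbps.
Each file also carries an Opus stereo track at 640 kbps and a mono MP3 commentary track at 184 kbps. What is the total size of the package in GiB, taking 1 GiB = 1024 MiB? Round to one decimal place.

4.9 GiB

Audio total: 640 + 184 = 824 kbps = 0.824 Mbps.
animated explainer: 5.124 Mbps × 180 s = 922.3 Mb
tutorial video: 7.104 Mbps × 780 s = 5541.1 Mb
interview recording: 11.824 Mbps × 2040 s = 24121.0 Mb
dashcam clip: 6.724 Mbps × 1680 s = 11296.3 Mb
Total: 41880.7 Mb = 5235.1 MB.
= 4.876 GiB.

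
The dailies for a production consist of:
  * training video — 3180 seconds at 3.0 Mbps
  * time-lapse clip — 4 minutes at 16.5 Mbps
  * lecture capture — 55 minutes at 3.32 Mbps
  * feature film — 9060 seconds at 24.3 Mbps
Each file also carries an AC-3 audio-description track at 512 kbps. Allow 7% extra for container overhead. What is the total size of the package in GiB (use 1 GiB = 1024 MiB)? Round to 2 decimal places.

Audio: 512 kbps = 0.512 Mbps.
training video: 3.512 Mbps × 3180 s × 1.07 = 11949.9 Mb
time-lapse clip: 17.012 Mbps × 240 s × 1.07 = 4368.7 Mb
lecture capture: 3.832 Mbps × 3300 s × 1.07 = 13530.8 Mb
feature film: 24.812 Mbps × 9060 s × 1.07 = 240532.5 Mb
Total: 270381.9 Mb = 33797.7 MB.
= 31.48 GiB.

31.48 GiB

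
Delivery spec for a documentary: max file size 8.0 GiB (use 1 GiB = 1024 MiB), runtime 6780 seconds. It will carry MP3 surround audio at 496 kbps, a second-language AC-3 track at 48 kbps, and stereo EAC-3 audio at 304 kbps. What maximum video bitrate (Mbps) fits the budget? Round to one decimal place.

9.3 Mbps

Budget: 8.0 GiB = 68719.5 Mb.
Total bitrate budget: 68719.5 Mb / 6780 s = 10.136 Mbps.
Audio total: 496 + 48 + 304 = 848 kbps = 0.848 Mbps.
Video: 10.136 − 0.848 = 9.288 Mbps.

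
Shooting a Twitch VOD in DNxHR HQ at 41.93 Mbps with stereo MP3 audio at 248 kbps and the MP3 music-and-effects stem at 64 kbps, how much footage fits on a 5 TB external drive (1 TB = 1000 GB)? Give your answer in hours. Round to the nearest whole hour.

Audio total: 248 + 64 = 312 kbps = 0.312 Mbps.
Total bitrate: 41.93 + 0.312 = 42.242 Mbps.
Capacity: 5 TB = 40,000,000 Mb.
Recording time: 40,000,000 / 42.242 = 946,925 s ≈ 263 hours.

263 hours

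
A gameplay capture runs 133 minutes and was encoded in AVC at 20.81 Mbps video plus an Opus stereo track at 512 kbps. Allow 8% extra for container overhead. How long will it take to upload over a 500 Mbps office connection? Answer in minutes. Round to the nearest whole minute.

6 minutes

133 min = 7980 s
Audio: 512 kbps = 0.512 Mbps.
Total bitrate: 21.322 Mbps.
File: 21.322 Mbps × 7980 s = 170149.6 Mb.
With 8% container overhead: ×1.08. → 183761.5 Mb.
At 500 Mbps: 183761.5 / 500 = 367.5 s ≈ 6.13 minutes.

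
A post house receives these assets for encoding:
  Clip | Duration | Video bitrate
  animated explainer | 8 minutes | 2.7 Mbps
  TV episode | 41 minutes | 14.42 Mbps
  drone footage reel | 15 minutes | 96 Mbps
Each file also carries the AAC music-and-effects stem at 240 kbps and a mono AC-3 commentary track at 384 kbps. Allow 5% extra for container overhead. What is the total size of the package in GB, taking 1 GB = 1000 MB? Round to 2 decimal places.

16.48 GB

Audio total: 240 + 384 = 624 kbps = 0.624 Mbps.
animated explainer: 3.324 Mbps × 480 s × 1.05 = 1675.3 Mb
TV episode: 15.044 Mbps × 2460 s × 1.05 = 38858.7 Mb
drone footage reel: 96.624 Mbps × 900 s × 1.05 = 91309.7 Mb
Total: 131843.6 Mb = 16480.5 MB.
= 16.48 GB.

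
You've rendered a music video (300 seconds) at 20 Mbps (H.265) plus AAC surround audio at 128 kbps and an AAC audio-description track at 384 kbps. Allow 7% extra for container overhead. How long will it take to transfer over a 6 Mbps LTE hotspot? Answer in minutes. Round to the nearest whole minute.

18 minutes

Audio total: 128 + 384 = 512 kbps = 0.512 Mbps.
Total bitrate: 20.512 Mbps.
File: 20.512 Mbps × 300 s = 6153.6 Mb.
With 7% container overhead: ×1.07. → 6584.4 Mb.
At 6 Mbps: 6584.4 / 6 = 1097.4 s ≈ 18.3 minutes.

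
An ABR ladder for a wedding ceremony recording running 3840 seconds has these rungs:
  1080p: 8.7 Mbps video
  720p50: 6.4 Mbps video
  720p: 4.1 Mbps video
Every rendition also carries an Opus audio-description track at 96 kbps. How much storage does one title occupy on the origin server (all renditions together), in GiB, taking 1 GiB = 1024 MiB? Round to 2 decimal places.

8.71 GiB

Audio: 96 kbps = 0.096 Mbps.
Sum of rendition bitrates: (8.7+0.096) + (6.4+0.096) + (4.1+0.096) = 19.488 Mbps.
× 3840 s = 74,834 Mb = 9,354 MB = 8.712 GiB.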